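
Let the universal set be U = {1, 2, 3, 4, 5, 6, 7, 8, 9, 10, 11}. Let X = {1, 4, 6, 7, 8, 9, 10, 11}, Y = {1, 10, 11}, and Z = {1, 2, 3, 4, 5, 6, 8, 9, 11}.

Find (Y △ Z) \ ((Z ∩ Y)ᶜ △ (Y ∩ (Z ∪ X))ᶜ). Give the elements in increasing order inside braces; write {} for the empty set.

{2, 3, 4, 5, 6, 8, 9}

Y △ Z = {2, 3, 4, 5, 6, 8, 9, 10}
Z ∩ Y = {1, 11}
(Z ∩ Y)ᶜ = {2, 3, 4, 5, 6, 7, 8, 9, 10}
Z ∪ X = {1, 2, 3, 4, 5, 6, 7, 8, 9, 10, 11}
Y ∩ (Z ∪ X) = {1, 10, 11}
(Y ∩ (Z ∪ X))ᶜ = {2, 3, 4, 5, 6, 7, 8, 9}
(Z ∩ Y)ᶜ △ (Y ∩ (Z ∪ X))ᶜ = {10}
(Y △ Z) \ ((Z ∩ Y)ᶜ △ (Y ∩ (Z ∪ X))ᶜ) = {2, 3, 4, 5, 6, 8, 9}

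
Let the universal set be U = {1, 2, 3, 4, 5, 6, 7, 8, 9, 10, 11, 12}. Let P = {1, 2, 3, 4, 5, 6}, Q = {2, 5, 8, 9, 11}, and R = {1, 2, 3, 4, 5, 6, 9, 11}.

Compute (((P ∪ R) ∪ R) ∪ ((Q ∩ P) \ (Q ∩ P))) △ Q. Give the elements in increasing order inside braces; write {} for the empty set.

P ∪ R = {1, 2, 3, 4, 5, 6, 9, 11}
(P ∪ R) ∪ R = {1, 2, 3, 4, 5, 6, 9, 11}
Q ∩ P = {2, 5}
(Q ∩ P) \ (Q ∩ P) = {}
((P ∪ R) ∪ R) ∪ ((Q ∩ P) \ (Q ∩ P)) = {1, 2, 3, 4, 5, 6, 9, 11}
(((P ∪ R) ∪ R) ∪ ((Q ∩ P) \ (Q ∩ P))) △ Q = {1, 3, 4, 6, 8}

{1, 3, 4, 6, 8}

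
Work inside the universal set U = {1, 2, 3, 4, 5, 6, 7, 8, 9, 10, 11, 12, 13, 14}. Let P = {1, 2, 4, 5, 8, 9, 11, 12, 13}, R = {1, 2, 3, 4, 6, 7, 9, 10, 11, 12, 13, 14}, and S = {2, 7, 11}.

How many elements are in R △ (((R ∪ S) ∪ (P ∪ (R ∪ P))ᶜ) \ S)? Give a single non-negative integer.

3

R ∪ S = {1, 2, 3, 4, 6, 7, 9, 10, 11, 12, 13, 14}
R ∪ P = {1, 2, 3, 4, 5, 6, 7, 8, 9, 10, 11, 12, 13, 14}
P ∪ (R ∪ P) = {1, 2, 3, 4, 5, 6, 7, 8, 9, 10, 11, 12, 13, 14}
(P ∪ (R ∪ P))ᶜ = {}
(R ∪ S) ∪ (P ∪ (R ∪ P))ᶜ = {1, 2, 3, 4, 6, 7, 9, 10, 11, 12, 13, 14}
((R ∪ S) ∪ (P ∪ (R ∪ P))ᶜ) \ S = {1, 3, 4, 6, 9, 10, 12, 13, 14}
R △ (((R ∪ S) ∪ (P ∪ (R ∪ P))ᶜ) \ S) = {2, 7, 11}
|R △ (((R ∪ S) ∪ (P ∪ (R ∪ P))ᶜ) \ S)| = 3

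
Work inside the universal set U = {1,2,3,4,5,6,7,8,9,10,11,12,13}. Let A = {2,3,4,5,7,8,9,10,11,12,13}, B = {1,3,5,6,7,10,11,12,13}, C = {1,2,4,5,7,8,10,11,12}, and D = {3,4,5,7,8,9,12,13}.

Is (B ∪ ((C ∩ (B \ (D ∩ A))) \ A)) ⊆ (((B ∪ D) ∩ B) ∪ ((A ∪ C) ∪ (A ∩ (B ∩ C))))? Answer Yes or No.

Yes

D ∩ A = {3,4,5,7,8,9,12,13}
B \ (D ∩ A) = {1,6,10,11}
C ∩ (B \ (D ∩ A)) = {1,10,11}
(C ∩ (B \ (D ∩ A))) \ A = {1}
B ∪ ((C ∩ (B \ (D ∩ A))) \ A) = {1,3,5,6,7,10,11,12,13}
B ∪ D = {1,3,4,5,6,7,8,9,10,11,12,13}
(B ∪ D) ∩ B = {1,3,5,6,7,10,11,12,13}
A ∪ C = {1,2,3,4,5,7,8,9,10,11,12,13}
B ∩ C = {1,5,7,10,11,12}
A ∩ (B ∩ C) = {5,7,10,11,12}
(A ∪ C) ∪ (A ∩ (B ∩ C)) = {1,2,3,4,5,7,8,9,10,11,12,13}
((B ∪ D) ∩ B) ∪ ((A ∪ C) ∪ (A ∩ (B ∩ C))) = {1,2,3,4,5,6,7,8,9,10,11,12,13}
Every element of {1,3,5,6,7,10,11,12,13} is in {1,2,3,4,5,6,7,8,9,10,11,12,13}, so B ∪ ((C ∩ (B \ (D ∩ A))) \ A) ⊆ ((B ∪ D) ∩ B) ∪ ((A ∪ C) ∪ (A ∩ (B ∩ C))).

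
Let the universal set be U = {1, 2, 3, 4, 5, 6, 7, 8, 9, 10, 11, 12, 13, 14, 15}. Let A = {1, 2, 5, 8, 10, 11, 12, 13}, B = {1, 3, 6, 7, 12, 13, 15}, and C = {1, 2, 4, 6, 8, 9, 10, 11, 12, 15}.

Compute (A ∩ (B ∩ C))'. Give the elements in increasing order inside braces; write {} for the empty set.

B ∩ C = {1, 6, 12, 15}
A ∩ (B ∩ C) = {1, 12}
(A ∩ (B ∩ C))' = {2, 3, 4, 5, 6, 7, 8, 9, 10, 11, 13, 14, 15}

{2, 3, 4, 5, 6, 7, 8, 9, 10, 11, 13, 14, 15}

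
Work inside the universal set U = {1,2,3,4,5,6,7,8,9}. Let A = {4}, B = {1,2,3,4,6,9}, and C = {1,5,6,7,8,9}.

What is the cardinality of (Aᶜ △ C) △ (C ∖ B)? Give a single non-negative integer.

Aᶜ = {1,2,3,5,6,7,8,9}
Aᶜ △ C = {2,3}
C ∖ B = {5,7,8}
(Aᶜ △ C) △ (C ∖ B) = {2,3,5,7,8}
|(Aᶜ △ C) △ (C ∖ B)| = 5

5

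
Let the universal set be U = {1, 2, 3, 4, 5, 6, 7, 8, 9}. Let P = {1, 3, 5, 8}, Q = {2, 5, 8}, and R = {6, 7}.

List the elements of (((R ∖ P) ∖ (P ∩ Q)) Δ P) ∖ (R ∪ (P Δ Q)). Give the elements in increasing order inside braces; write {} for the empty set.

{5, 8}

R ∖ P = {6, 7}
P ∩ Q = {5, 8}
(R ∖ P) ∖ (P ∩ Q) = {6, 7}
((R ∖ P) ∖ (P ∩ Q)) Δ P = {1, 3, 5, 6, 7, 8}
P Δ Q = {1, 2, 3}
R ∪ (P Δ Q) = {1, 2, 3, 6, 7}
(((R ∖ P) ∖ (P ∩ Q)) Δ P) ∖ (R ∪ (P Δ Q)) = {5, 8}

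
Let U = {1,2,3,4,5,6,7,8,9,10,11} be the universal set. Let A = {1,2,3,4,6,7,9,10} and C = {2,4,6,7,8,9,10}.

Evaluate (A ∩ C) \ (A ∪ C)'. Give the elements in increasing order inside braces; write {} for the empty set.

A ∩ C = {2,4,6,7,9,10}
A ∪ C = {1,2,3,4,6,7,8,9,10}
(A ∪ C)' = {5,11}
(A ∩ C) \ (A ∪ C)' = {2,4,6,7,9,10}

{2,4,6,7,9,10}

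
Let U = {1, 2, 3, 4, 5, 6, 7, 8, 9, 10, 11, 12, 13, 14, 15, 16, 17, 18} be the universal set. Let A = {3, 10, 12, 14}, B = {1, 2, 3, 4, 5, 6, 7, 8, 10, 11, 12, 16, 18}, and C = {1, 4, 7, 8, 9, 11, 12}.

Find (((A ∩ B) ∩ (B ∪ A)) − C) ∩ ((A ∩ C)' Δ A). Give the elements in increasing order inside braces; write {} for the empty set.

{}

A ∩ B = {3, 10, 12}
B ∪ A = {1, 2, 3, 4, 5, 6, 7, 8, 10, 11, 12, 14, 16, 18}
(A ∩ B) ∩ (B ∪ A) = {3, 10, 12}
((A ∩ B) ∩ (B ∪ A)) − C = {3, 10}
A ∩ C = {12}
(A ∩ C)' = {1, 2, 3, 4, 5, 6, 7, 8, 9, 10, 11, 13, 14, 15, 16, 17, 18}
(A ∩ C)' Δ A = {1, 2, 4, 5, 6, 7, 8, 9, 11, 12, 13, 15, 16, 17, 18}
(((A ∩ B) ∩ (B ∪ A)) − C) ∩ ((A ∩ C)' Δ A) = {}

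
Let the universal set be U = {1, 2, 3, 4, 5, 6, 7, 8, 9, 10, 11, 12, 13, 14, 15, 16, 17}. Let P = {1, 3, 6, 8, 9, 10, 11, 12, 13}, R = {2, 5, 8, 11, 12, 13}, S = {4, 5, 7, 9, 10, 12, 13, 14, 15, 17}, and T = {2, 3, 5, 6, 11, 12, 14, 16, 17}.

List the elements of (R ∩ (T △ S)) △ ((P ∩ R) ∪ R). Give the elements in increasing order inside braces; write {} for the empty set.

{5, 8, 12}

T △ S = {2, 3, 4, 6, 7, 9, 10, 11, 13, 15, 16}
R ∩ (T △ S) = {2, 11, 13}
P ∩ R = {8, 11, 12, 13}
(P ∩ R) ∪ R = {2, 5, 8, 11, 12, 13}
(R ∩ (T △ S)) △ ((P ∩ R) ∪ R) = {5, 8, 12}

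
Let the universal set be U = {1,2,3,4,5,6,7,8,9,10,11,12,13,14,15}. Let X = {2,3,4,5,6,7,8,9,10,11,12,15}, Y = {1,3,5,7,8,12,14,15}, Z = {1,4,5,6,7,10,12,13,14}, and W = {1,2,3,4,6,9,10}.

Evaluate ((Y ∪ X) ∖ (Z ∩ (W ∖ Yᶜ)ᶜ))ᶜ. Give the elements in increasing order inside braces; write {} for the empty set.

Y ∪ X = {1,2,3,4,5,6,7,8,9,10,11,12,14,15}
Yᶜ = {2,4,6,9,10,11,13}
W ∖ Yᶜ = {1,3}
(W ∖ Yᶜ)ᶜ = {2,4,5,6,7,8,9,10,11,12,13,14,15}
Z ∩ (W ∖ Yᶜ)ᶜ = {4,5,6,7,10,12,13,14}
(Y ∪ X) ∖ (Z ∩ (W ∖ Yᶜ)ᶜ) = {1,2,3,8,9,11,15}
((Y ∪ X) ∖ (Z ∩ (W ∖ Yᶜ)ᶜ))ᶜ = {4,5,6,7,10,12,13,14}

{4,5,6,7,10,12,13,14}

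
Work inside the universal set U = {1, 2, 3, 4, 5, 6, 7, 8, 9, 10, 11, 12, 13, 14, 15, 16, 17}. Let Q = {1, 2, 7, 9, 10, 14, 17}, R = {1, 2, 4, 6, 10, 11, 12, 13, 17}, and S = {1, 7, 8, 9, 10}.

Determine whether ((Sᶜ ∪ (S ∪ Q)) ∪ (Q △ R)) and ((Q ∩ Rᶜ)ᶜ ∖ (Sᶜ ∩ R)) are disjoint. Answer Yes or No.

No

Sᶜ = {2, 3, 4, 5, 6, 11, 12, 13, 14, 15, 16, 17}
S ∪ Q = {1, 2, 7, 8, 9, 10, 14, 17}
Sᶜ ∪ (S ∪ Q) = {1, 2, 3, 4, 5, 6, 7, 8, 9, 10, 11, 12, 13, 14, 15, 16, 17}
Q △ R = {4, 6, 7, 9, 11, 12, 13, 14}
(Sᶜ ∪ (S ∪ Q)) ∪ (Q △ R) = {1, 2, 3, 4, 5, 6, 7, 8, 9, 10, 11, 12, 13, 14, 15, 16, 17}
Rᶜ = {3, 5, 7, 8, 9, 14, 15, 16}
Q ∩ Rᶜ = {7, 9, 14}
(Q ∩ Rᶜ)ᶜ = {1, 2, 3, 4, 5, 6, 8, 10, 11, 12, 13, 15, 16, 17}
Sᶜ ∩ R = {2, 4, 6, 11, 12, 13, 17}
(Q ∩ Rᶜ)ᶜ ∖ (Sᶜ ∩ R) = {1, 3, 5, 8, 10, 15, 16}
1 lies in both, so they are not disjoint.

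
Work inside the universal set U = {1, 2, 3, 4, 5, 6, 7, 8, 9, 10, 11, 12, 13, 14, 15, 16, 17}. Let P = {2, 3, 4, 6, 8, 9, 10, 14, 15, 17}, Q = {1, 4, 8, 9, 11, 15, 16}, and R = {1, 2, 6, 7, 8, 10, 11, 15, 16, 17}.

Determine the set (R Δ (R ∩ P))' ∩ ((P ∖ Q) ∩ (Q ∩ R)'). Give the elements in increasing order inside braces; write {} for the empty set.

R ∩ P = {2, 6, 8, 10, 15, 17}
R Δ (R ∩ P) = {1, 7, 11, 16}
(R Δ (R ∩ P))' = {2, 3, 4, 5, 6, 8, 9, 10, 12, 13, 14, 15, 17}
P ∖ Q = {2, 3, 6, 10, 14, 17}
Q ∩ R = {1, 8, 11, 15, 16}
(Q ∩ R)' = {2, 3, 4, 5, 6, 7, 9, 10, 12, 13, 14, 17}
(P ∖ Q) ∩ (Q ∩ R)' = {2, 3, 6, 10, 14, 17}
(R Δ (R ∩ P))' ∩ ((P ∖ Q) ∩ (Q ∩ R)') = {2, 3, 6, 10, 14, 17}

{2, 3, 6, 10, 14, 17}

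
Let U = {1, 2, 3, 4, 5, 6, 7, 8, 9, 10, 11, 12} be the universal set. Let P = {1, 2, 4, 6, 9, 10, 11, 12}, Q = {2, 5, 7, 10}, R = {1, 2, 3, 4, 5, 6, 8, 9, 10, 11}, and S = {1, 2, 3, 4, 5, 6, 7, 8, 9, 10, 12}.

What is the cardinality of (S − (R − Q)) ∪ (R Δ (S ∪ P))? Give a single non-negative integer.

R − Q = {1, 3, 4, 6, 8, 9, 11}
S − (R − Q) = {2, 5, 7, 10, 12}
S ∪ P = {1, 2, 3, 4, 5, 6, 7, 8, 9, 10, 11, 12}
R Δ (S ∪ P) = {7, 12}
(S − (R − Q)) ∪ (R Δ (S ∪ P)) = {2, 5, 7, 10, 12}
|(S − (R − Q)) ∪ (R Δ (S ∪ P))| = 5

5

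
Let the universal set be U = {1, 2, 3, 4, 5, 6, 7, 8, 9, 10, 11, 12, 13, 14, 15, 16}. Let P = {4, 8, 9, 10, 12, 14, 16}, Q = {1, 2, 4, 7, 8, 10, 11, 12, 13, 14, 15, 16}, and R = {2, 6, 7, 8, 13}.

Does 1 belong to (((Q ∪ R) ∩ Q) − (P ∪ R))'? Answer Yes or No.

No

1 ∈ Q and 1 ∉ R, so 1 ∈ Q ∪ R
1 ∈ (Q ∪ R) and 1 ∈ Q, so 1 ∈ (Q ∪ R) ∩ Q
1 ∉ P and 1 ∉ R, so 1 ∉ P ∪ R
1 ∈ ((Q ∪ R) ∩ Q) and 1 ∉ (P ∪ R), so 1 ∈ ((Q ∪ R) ∩ Q) − (P ∪ R)
1 ∉ (((Q ∪ R) ∩ Q) − (P ∪ R))' since 1 ∈ (((Q ∪ R) ∩ Q) − (P ∪ R))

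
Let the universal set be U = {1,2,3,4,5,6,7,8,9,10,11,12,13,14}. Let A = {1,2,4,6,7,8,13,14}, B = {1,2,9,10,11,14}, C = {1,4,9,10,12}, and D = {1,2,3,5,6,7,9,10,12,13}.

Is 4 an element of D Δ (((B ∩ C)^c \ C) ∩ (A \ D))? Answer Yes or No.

No

4 ∉ B and 4 ∈ C, so 4 ∉ B ∩ C
4 ∈ (B ∩ C)^c since 4 ∉ (B ∩ C)
4 ∈ (B ∩ C)^c and 4 ∈ C, so 4 ∉ (B ∩ C)^c \ C
4 ∈ A and 4 ∉ D, so 4 ∈ A \ D
4 ∉ ((B ∩ C)^c \ C) and 4 ∈ (A \ D), so 4 ∉ ((B ∩ C)^c \ C) ∩ (A \ D)
4 ∉ D and 4 ∉ (((B ∩ C)^c \ C) ∩ (A \ D)), so 4 ∉ D Δ (((B ∩ C)^c \ C) ∩ (A \ D))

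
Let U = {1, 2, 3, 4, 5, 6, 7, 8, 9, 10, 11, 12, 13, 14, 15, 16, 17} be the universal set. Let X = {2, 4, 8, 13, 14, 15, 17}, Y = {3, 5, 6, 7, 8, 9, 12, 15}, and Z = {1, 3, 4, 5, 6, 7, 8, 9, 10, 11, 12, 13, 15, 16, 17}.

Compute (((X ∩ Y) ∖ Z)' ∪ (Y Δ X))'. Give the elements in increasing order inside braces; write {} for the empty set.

X ∩ Y = {8, 15}
(X ∩ Y) ∖ Z = {}
((X ∩ Y) ∖ Z)' = {1, 2, 3, 4, 5, 6, 7, 8, 9, 10, 11, 12, 13, 14, 15, 16, 17}
Y Δ X = {2, 3, 4, 5, 6, 7, 9, 12, 13, 14, 17}
((X ∩ Y) ∖ Z)' ∪ (Y Δ X) = {1, 2, 3, 4, 5, 6, 7, 8, 9, 10, 11, 12, 13, 14, 15, 16, 17}
(((X ∩ Y) ∖ Z)' ∪ (Y Δ X))' = {}

{}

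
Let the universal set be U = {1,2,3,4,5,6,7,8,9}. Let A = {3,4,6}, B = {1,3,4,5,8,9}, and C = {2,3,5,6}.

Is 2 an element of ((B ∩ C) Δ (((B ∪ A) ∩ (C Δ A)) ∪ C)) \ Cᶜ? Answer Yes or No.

Yes

2 ∉ B and 2 ∈ C, so 2 ∉ B ∩ C
2 ∉ B and 2 ∉ A, so 2 ∉ B ∪ A
2 ∈ C and 2 ∉ A, so 2 ∈ C Δ A
2 ∉ (B ∪ A) and 2 ∈ (C Δ A), so 2 ∉ (B ∪ A) ∩ (C Δ A)
2 ∉ ((B ∪ A) ∩ (C Δ A)) and 2 ∈ C, so 2 ∈ ((B ∪ A) ∩ (C Δ A)) ∪ C
2 ∉ (B ∩ C) and 2 ∈ (((B ∪ A) ∩ (C Δ A)) ∪ C), so 2 ∈ (B ∩ C) Δ (((B ∪ A) ∩ (C Δ A)) ∪ C)
2 ∈ C, so 2 ∉ Cᶜ
2 ∈ ((B ∩ C) Δ (((B ∪ A) ∩ (C Δ A)) ∪ C)) and 2 ∉ Cᶜ, so 2 ∈ ((B ∩ C) Δ (((B ∪ A) ∩ (C Δ A)) ∪ C)) \ Cᶜ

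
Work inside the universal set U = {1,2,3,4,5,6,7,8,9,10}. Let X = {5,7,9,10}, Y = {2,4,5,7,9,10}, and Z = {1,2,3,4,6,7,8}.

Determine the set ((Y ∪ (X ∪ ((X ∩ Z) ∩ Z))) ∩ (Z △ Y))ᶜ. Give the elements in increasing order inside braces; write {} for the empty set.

{1,2,3,4,6,7,8}

X ∩ Z = {7}
(X ∩ Z) ∩ Z = {7}
X ∪ ((X ∩ Z) ∩ Z) = {5,7,9,10}
Y ∪ (X ∪ ((X ∩ Z) ∩ Z)) = {2,4,5,7,9,10}
Z △ Y = {1,3,5,6,8,9,10}
(Y ∪ (X ∪ ((X ∩ Z) ∩ Z))) ∩ (Z △ Y) = {5,9,10}
((Y ∪ (X ∪ ((X ∩ Z) ∩ Z))) ∩ (Z △ Y))ᶜ = {1,2,3,4,6,7,8}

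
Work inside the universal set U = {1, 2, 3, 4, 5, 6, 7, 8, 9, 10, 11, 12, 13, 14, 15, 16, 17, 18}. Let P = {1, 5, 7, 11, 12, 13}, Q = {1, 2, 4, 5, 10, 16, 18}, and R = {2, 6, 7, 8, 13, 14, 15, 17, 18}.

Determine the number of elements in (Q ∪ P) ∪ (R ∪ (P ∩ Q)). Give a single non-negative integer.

16

Q ∪ P = {1, 2, 4, 5, 7, 10, 11, 12, 13, 16, 18}
P ∩ Q = {1, 5}
R ∪ (P ∩ Q) = {1, 2, 5, 6, 7, 8, 13, 14, 15, 17, 18}
(Q ∪ P) ∪ (R ∪ (P ∩ Q)) = {1, 2, 4, 5, 6, 7, 8, 10, 11, 12, 13, 14, 15, 16, 17, 18}
|(Q ∪ P) ∪ (R ∪ (P ∩ Q))| = 16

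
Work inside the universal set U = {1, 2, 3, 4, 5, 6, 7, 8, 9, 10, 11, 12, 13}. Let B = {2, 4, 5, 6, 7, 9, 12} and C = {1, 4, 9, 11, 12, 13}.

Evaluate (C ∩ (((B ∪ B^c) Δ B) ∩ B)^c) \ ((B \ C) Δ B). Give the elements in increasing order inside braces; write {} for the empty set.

{1, 11, 13}

B^c = {1, 3, 8, 10, 11, 13}
B ∪ B^c = {1, 2, 3, 4, 5, 6, 7, 8, 9, 10, 11, 12, 13}
(B ∪ B^c) Δ B = {1, 3, 8, 10, 11, 13}
((B ∪ B^c) Δ B) ∩ B = {}
(((B ∪ B^c) Δ B) ∩ B)^c = {1, 2, 3, 4, 5, 6, 7, 8, 9, 10, 11, 12, 13}
C ∩ (((B ∪ B^c) Δ B) ∩ B)^c = {1, 4, 9, 11, 12, 13}
B \ C = {2, 5, 6, 7}
(B \ C) Δ B = {4, 9, 12}
(C ∩ (((B ∪ B^c) Δ B) ∩ B)^c) \ ((B \ C) Δ B) = {1, 11, 13}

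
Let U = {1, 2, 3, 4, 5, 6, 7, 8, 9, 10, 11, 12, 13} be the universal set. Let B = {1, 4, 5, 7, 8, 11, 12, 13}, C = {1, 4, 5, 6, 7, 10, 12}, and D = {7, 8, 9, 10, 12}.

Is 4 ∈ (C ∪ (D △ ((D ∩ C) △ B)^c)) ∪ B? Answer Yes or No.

4 ∉ D and 4 ∈ C, so 4 ∉ D ∩ C
4 ∉ (D ∩ C) and 4 ∈ B, so 4 ∈ (D ∩ C) △ B
4 ∉ ((D ∩ C) △ B)^c since 4 ∈ ((D ∩ C) △ B)
4 ∉ D and 4 ∉ ((D ∩ C) △ B)^c, so 4 ∉ D △ ((D ∩ C) △ B)^c
4 ∈ C and 4 ∉ (D △ ((D ∩ C) △ B)^c), so 4 ∈ C ∪ (D △ ((D ∩ C) △ B)^c)
4 ∈ (C ∪ (D △ ((D ∩ C) △ B)^c)) and 4 ∈ B, so 4 ∈ (C ∪ (D △ ((D ∩ C) △ B)^c)) ∪ B

Yes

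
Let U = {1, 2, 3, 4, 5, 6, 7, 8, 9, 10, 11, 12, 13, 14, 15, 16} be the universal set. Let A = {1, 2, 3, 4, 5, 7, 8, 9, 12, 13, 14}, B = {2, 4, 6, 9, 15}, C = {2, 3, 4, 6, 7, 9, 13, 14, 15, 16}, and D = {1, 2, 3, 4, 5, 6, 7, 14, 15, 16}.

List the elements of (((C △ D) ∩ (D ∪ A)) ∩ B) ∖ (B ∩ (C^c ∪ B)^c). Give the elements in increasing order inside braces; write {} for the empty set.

{9}

C △ D = {1, 5, 9, 13}
D ∪ A = {1, 2, 3, 4, 5, 6, 7, 8, 9, 12, 13, 14, 15, 16}
(C △ D) ∩ (D ∪ A) = {1, 5, 9, 13}
((C △ D) ∩ (D ∪ A)) ∩ B = {9}
C^c = {1, 5, 8, 10, 11, 12}
C^c ∪ B = {1, 2, 4, 5, 6, 8, 9, 10, 11, 12, 15}
(C^c ∪ B)^c = {3, 7, 13, 14, 16}
B ∩ (C^c ∪ B)^c = {}
(((C △ D) ∩ (D ∪ A)) ∩ B) ∖ (B ∩ (C^c ∪ B)^c) = {9}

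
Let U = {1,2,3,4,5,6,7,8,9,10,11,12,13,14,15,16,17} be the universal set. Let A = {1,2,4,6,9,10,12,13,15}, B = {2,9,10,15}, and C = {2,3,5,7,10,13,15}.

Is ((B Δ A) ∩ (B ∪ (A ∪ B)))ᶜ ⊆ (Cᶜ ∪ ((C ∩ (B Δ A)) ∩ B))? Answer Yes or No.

B Δ A = {1,4,6,12,13}
A ∪ B = {1,2,4,6,9,10,12,13,15}
B ∪ (A ∪ B) = {1,2,4,6,9,10,12,13,15}
(B Δ A) ∩ (B ∪ (A ∪ B)) = {1,4,6,12,13}
((B Δ A) ∩ (B ∪ (A ∪ B)))ᶜ = {2,3,5,7,8,9,10,11,14,15,16,17}
Cᶜ = {1,4,6,8,9,11,12,14,16,17}
C ∩ (B Δ A) = {13}
(C ∩ (B Δ A)) ∩ B = {}
Cᶜ ∪ ((C ∩ (B Δ A)) ∩ B) = {1,4,6,8,9,11,12,14,16,17}
2 ∈ ((B Δ A) ∩ (B ∪ (A ∪ B)))ᶜ but 2 ∉ Cᶜ ∪ ((C ∩ (B Δ A)) ∩ B), so the inclusion fails.

No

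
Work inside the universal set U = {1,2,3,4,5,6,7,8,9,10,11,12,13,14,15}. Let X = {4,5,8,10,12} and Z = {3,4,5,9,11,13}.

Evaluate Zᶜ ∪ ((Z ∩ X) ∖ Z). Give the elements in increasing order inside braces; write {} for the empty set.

{1,2,6,7,8,10,12,14,15}

Zᶜ = {1,2,6,7,8,10,12,14,15}
Z ∩ X = {4,5}
(Z ∩ X) ∖ Z = {}
Zᶜ ∪ ((Z ∩ X) ∖ Z) = {1,2,6,7,8,10,12,14,15}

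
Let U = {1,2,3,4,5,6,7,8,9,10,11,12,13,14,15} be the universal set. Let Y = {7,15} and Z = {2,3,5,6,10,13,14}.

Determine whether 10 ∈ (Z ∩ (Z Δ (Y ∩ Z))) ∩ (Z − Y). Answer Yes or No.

10 ∉ Y and 10 ∈ Z, so 10 ∉ Y ∩ Z
10 ∈ Z and 10 ∉ (Y ∩ Z), so 10 ∈ Z Δ (Y ∩ Z)
10 ∈ Z and 10 ∈ (Z Δ (Y ∩ Z)), so 10 ∈ Z ∩ (Z Δ (Y ∩ Z))
10 ∈ Z and 10 ∉ Y, so 10 ∈ Z − Y
10 ∈ (Z ∩ (Z Δ (Y ∩ Z))) and 10 ∈ (Z − Y), so 10 ∈ (Z ∩ (Z Δ (Y ∩ Z))) ∩ (Z − Y)

Yes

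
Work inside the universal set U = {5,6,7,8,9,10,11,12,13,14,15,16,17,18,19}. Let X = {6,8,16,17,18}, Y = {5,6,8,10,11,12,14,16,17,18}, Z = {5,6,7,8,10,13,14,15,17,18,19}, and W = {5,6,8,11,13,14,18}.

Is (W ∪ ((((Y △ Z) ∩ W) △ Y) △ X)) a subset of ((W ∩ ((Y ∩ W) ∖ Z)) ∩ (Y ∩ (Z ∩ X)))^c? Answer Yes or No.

Y △ Z = {7,11,12,13,15,16,19}
(Y △ Z) ∩ W = {11,13}
((Y △ Z) ∩ W) △ Y = {5,6,8,10,12,13,14,16,17,18}
(((Y △ Z) ∩ W) △ Y) △ X = {5,10,12,13,14}
W ∪ ((((Y △ Z) ∩ W) △ Y) △ X) = {5,6,8,10,11,12,13,14,18}
Y ∩ W = {5,6,8,11,14,18}
(Y ∩ W) ∖ Z = {11}
W ∩ ((Y ∩ W) ∖ Z) = {11}
Z ∩ X = {6,8,17,18}
Y ∩ (Z ∩ X) = {6,8,17,18}
(W ∩ ((Y ∩ W) ∖ Z)) ∩ (Y ∩ (Z ∩ X)) = {}
((W ∩ ((Y ∩ W) ∖ Z)) ∩ (Y ∩ (Z ∩ X)))^c = {5,6,7,8,9,10,11,12,13,14,15,16,17,18,19}
Every element of {5,6,8,10,11,12,13,14,18} is in {5,6,7,8,9,10,11,12,13,14,15,16,17,18,19}, so W ∪ ((((Y △ Z) ∩ W) △ Y) △ X) ⊆ ((W ∩ ((Y ∩ W) ∖ Z)) ∩ (Y ∩ (Z ∩ X)))^c.

Yes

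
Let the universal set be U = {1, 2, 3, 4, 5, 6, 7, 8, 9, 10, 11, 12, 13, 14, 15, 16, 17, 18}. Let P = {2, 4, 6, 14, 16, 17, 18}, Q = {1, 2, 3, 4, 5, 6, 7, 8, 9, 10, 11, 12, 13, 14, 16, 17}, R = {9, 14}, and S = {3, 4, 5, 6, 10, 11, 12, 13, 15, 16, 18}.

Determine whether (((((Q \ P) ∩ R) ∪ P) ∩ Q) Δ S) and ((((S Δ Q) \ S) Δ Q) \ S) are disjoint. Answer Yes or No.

Q \ P = {1, 3, 5, 7, 8, 9, 10, 11, 12, 13}
(Q \ P) ∩ R = {9}
((Q \ P) ∩ R) ∪ P = {2, 4, 6, 9, 14, 16, 17, 18}
(((Q \ P) ∩ R) ∪ P) ∩ Q = {2, 4, 6, 9, 14, 16, 17}
((((Q \ P) ∩ R) ∪ P) ∩ Q) Δ S = {2, 3, 5, 9, 10, 11, 12, 13, 14, 15, 17, 18}
S Δ Q = {1, 2, 7, 8, 9, 14, 15, 17, 18}
(S Δ Q) \ S = {1, 2, 7, 8, 9, 14, 17}
((S Δ Q) \ S) Δ Q = {3, 4, 5, 6, 10, 11, 12, 13, 16}
(((S Δ Q) \ S) Δ Q) \ S = {}
{2, 3, 5, 9, 10, 11, 12, 13, 14, 15, 17, 18} and {} share no elements.

Yes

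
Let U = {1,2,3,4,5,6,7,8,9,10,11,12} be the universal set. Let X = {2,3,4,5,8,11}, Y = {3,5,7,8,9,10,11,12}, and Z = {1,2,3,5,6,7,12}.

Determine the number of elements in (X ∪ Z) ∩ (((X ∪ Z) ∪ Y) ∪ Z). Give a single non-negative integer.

10

X ∪ Z = {1,2,3,4,5,6,7,8,11,12}
(X ∪ Z) ∪ Y = {1,2,3,4,5,6,7,8,9,10,11,12}
((X ∪ Z) ∪ Y) ∪ Z = {1,2,3,4,5,6,7,8,9,10,11,12}
(X ∪ Z) ∩ (((X ∪ Z) ∪ Y) ∪ Z) = {1,2,3,4,5,6,7,8,11,12}
|(X ∪ Z) ∩ (((X ∪ Z) ∪ Y) ∪ Z)| = 10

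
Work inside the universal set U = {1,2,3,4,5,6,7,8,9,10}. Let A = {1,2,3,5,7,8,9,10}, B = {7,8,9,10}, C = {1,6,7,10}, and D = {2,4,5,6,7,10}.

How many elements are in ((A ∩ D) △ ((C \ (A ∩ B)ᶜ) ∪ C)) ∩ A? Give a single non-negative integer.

3

A ∩ D = {2,5,7,10}
A ∩ B = {7,8,9,10}
(A ∩ B)ᶜ = {1,2,3,4,5,6}
C \ (A ∩ B)ᶜ = {7,10}
(C \ (A ∩ B)ᶜ) ∪ C = {1,6,7,10}
(A ∩ D) △ ((C \ (A ∩ B)ᶜ) ∪ C) = {1,2,5,6}
((A ∩ D) △ ((C \ (A ∩ B)ᶜ) ∪ C)) ∩ A = {1,2,5}
|((A ∩ D) △ ((C \ (A ∩ B)ᶜ) ∪ C)) ∩ A| = 3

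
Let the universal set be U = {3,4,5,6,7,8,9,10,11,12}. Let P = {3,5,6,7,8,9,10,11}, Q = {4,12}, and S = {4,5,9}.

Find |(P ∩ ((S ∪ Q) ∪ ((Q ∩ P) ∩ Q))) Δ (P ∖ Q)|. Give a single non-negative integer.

6

S ∪ Q = {4,5,9,12}
Q ∩ P = {}
(Q ∩ P) ∩ Q = {}
(S ∪ Q) ∪ ((Q ∩ P) ∩ Q) = {4,5,9,12}
P ∩ ((S ∪ Q) ∪ ((Q ∩ P) ∩ Q)) = {5,9}
P ∖ Q = {3,5,6,7,8,9,10,11}
(P ∩ ((S ∪ Q) ∪ ((Q ∩ P) ∩ Q))) Δ (P ∖ Q) = {3,6,7,8,10,11}
|(P ∩ ((S ∪ Q) ∪ ((Q ∩ P) ∩ Q))) Δ (P ∖ Q)| = 6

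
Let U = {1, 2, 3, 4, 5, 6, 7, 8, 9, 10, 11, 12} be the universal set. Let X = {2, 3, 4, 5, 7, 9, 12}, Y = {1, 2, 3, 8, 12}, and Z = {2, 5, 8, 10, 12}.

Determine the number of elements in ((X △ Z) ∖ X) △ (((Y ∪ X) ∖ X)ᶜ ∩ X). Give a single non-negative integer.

X △ Z = {3, 4, 7, 8, 9, 10}
(X △ Z) ∖ X = {8, 10}
Y ∪ X = {1, 2, 3, 4, 5, 7, 8, 9, 12}
(Y ∪ X) ∖ X = {1, 8}
((Y ∪ X) ∖ X)ᶜ = {2, 3, 4, 5, 6, 7, 9, 10, 11, 12}
((Y ∪ X) ∖ X)ᶜ ∩ X = {2, 3, 4, 5, 7, 9, 12}
((X △ Z) ∖ X) △ (((Y ∪ X) ∖ X)ᶜ ∩ X) = {2, 3, 4, 5, 7, 8, 9, 10, 12}
|((X △ Z) ∖ X) △ (((Y ∪ X) ∖ X)ᶜ ∩ X)| = 9

9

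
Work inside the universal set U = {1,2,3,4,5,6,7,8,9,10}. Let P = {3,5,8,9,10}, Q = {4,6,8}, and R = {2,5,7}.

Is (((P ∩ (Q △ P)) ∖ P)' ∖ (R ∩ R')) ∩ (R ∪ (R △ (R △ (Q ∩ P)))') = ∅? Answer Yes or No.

No

Q △ P = {3,4,5,6,9,10}
P ∩ (Q △ P) = {3,5,9,10}
(P ∩ (Q △ P)) ∖ P = {}
((P ∩ (Q △ P)) ∖ P)' = {1,2,3,4,5,6,7,8,9,10}
R' = {1,3,4,6,8,9,10}
R ∩ R' = {}
((P ∩ (Q △ P)) ∖ P)' ∖ (R ∩ R') = {1,2,3,4,5,6,7,8,9,10}
Q ∩ P = {8}
R △ (Q ∩ P) = {2,5,7,8}
R △ (R △ (Q ∩ P)) = {8}
(R △ (R △ (Q ∩ P)))' = {1,2,3,4,5,6,7,9,10}
R ∪ (R △ (R △ (Q ∩ P)))' = {1,2,3,4,5,6,7,9,10}
1 lies in both, so they are not disjoint.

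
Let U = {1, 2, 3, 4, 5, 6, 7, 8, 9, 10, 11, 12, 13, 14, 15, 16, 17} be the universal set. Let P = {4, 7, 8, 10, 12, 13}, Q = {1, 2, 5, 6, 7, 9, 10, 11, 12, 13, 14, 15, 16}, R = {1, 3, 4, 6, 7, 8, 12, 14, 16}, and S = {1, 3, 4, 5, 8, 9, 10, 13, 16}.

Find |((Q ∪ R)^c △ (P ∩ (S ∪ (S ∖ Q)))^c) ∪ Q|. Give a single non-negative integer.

Q ∪ R = {1, 2, 3, 4, 5, 6, 7, 8, 9, 10, 11, 12, 13, 14, 15, 16}
(Q ∪ R)^c = {17}
S ∖ Q = {3, 4, 8}
S ∪ (S ∖ Q) = {1, 3, 4, 5, 8, 9, 10, 13, 16}
P ∩ (S ∪ (S ∖ Q)) = {4, 8, 10, 13}
(P ∩ (S ∪ (S ∖ Q)))^c = {1, 2, 3, 5, 6, 7, 9, 11, 12, 14, 15, 16, 17}
(Q ∪ R)^c △ (P ∩ (S ∪ (S ∖ Q)))^c = {1, 2, 3, 5, 6, 7, 9, 11, 12, 14, 15, 16}
((Q ∪ R)^c △ (P ∩ (S ∪ (S ∖ Q)))^c) ∪ Q = {1, 2, 3, 5, 6, 7, 9, 10, 11, 12, 13, 14, 15, 16}
|((Q ∪ R)^c △ (P ∩ (S ∪ (S ∖ Q)))^c) ∪ Q| = 14

14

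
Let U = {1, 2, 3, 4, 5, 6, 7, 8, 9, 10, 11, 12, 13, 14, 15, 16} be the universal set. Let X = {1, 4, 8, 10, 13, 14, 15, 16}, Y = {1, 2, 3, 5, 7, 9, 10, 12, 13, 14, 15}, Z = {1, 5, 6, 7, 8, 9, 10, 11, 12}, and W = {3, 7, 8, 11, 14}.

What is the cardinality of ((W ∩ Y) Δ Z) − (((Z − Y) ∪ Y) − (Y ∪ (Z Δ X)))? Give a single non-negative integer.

W ∩ Y = {3, 7, 14}
(W ∩ Y) Δ Z = {1, 3, 5, 6, 8, 9, 10, 11, 12, 14}
Z − Y = {6, 8, 11}
(Z − Y) ∪ Y = {1, 2, 3, 5, 6, 7, 8, 9, 10, 11, 12, 13, 14, 15}
Z Δ X = {4, 5, 6, 7, 9, 11, 12, 13, 14, 15, 16}
Y ∪ (Z Δ X) = {1, 2, 3, 4, 5, 6, 7, 9, 10, 11, 12, 13, 14, 15, 16}
((Z − Y) ∪ Y) − (Y ∪ (Z Δ X)) = {8}
((W ∩ Y) Δ Z) − (((Z − Y) ∪ Y) − (Y ∪ (Z Δ X))) = {1, 3, 5, 6, 9, 10, 11, 12, 14}
|((W ∩ Y) Δ Z) − (((Z − Y) ∪ Y) − (Y ∪ (Z Δ X)))| = 9

9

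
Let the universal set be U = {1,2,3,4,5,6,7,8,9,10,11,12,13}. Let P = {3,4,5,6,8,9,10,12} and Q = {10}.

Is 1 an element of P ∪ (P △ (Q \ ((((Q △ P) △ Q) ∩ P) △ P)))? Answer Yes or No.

1 ∉ Q and 1 ∉ P, so 1 ∉ Q △ P
1 ∉ (Q △ P) and 1 ∉ Q, so 1 ∉ (Q △ P) △ Q
1 ∉ ((Q △ P) △ Q) and 1 ∉ P, so 1 ∉ ((Q △ P) △ Q) ∩ P
1 ∉ (((Q △ P) △ Q) ∩ P) and 1 ∉ P, so 1 ∉ (((Q △ P) △ Q) ∩ P) △ P
1 ∉ Q and 1 ∉ ((((Q △ P) △ Q) ∩ P) △ P), so 1 ∉ Q \ ((((Q △ P) △ Q) ∩ P) △ P)
1 ∉ P and 1 ∉ (Q \ ((((Q △ P) △ Q) ∩ P) △ P)), so 1 ∉ P △ (Q \ ((((Q △ P) △ Q) ∩ P) △ P))
1 ∉ P and 1 ∉ (P △ (Q \ ((((Q △ P) △ Q) ∩ P) △ P))), so 1 ∉ P ∪ (P △ (Q \ ((((Q △ P) △ Q) ∩ P) △ P)))

No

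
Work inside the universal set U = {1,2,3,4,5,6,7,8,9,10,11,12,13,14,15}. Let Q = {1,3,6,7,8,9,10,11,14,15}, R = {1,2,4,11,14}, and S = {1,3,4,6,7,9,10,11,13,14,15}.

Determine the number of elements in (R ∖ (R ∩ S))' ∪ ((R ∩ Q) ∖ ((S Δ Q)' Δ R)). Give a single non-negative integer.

14

R ∩ S = {1,4,11,14}
R ∖ (R ∩ S) = {2}
(R ∖ (R ∩ S))' = {1,3,4,5,6,7,8,9,10,11,12,13,14,15}
R ∩ Q = {1,11,14}
S Δ Q = {4,8,13}
(S Δ Q)' = {1,2,3,5,6,7,9,10,11,12,14,15}
(S Δ Q)' Δ R = {3,4,5,6,7,9,10,12,15}
(R ∩ Q) ∖ ((S Δ Q)' Δ R) = {1,11,14}
(R ∖ (R ∩ S))' ∪ ((R ∩ Q) ∖ ((S Δ Q)' Δ R)) = {1,3,4,5,6,7,8,9,10,11,12,13,14,15}
|(R ∖ (R ∩ S))' ∪ ((R ∩ Q) ∖ ((S Δ Q)' Δ R))| = 14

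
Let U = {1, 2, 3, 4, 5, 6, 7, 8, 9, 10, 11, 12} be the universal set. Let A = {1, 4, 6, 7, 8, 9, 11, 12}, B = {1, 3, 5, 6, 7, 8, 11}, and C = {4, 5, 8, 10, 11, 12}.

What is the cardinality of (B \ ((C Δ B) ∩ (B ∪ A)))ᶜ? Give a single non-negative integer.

9

C Δ B = {1, 3, 4, 6, 7, 10, 12}
B ∪ A = {1, 3, 4, 5, 6, 7, 8, 9, 11, 12}
(C Δ B) ∩ (B ∪ A) = {1, 3, 4, 6, 7, 12}
B \ ((C Δ B) ∩ (B ∪ A)) = {5, 8, 11}
(B \ ((C Δ B) ∩ (B ∪ A)))ᶜ = {1, 2, 3, 4, 6, 7, 9, 10, 12}
|(B \ ((C Δ B) ∩ (B ∪ A)))ᶜ| = 9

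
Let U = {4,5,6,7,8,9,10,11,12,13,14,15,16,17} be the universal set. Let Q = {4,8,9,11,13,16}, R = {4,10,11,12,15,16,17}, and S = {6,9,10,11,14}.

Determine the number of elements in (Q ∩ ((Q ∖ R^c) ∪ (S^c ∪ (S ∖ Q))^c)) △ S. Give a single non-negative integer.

5

R^c = {5,6,7,8,9,13,14}
Q ∖ R^c = {4,11,16}
S^c = {4,5,7,8,12,13,15,16,17}
S ∖ Q = {6,10,14}
S^c ∪ (S ∖ Q) = {4,5,6,7,8,10,12,13,14,15,16,17}
(S^c ∪ (S ∖ Q))^c = {9,11}
(Q ∖ R^c) ∪ (S^c ∪ (S ∖ Q))^c = {4,9,11,16}
Q ∩ ((Q ∖ R^c) ∪ (S^c ∪ (S ∖ Q))^c) = {4,9,11,16}
(Q ∩ ((Q ∖ R^c) ∪ (S^c ∪ (S ∖ Q))^c)) △ S = {4,6,10,14,16}
|(Q ∩ ((Q ∖ R^c) ∪ (S^c ∪ (S ∖ Q))^c)) △ S| = 5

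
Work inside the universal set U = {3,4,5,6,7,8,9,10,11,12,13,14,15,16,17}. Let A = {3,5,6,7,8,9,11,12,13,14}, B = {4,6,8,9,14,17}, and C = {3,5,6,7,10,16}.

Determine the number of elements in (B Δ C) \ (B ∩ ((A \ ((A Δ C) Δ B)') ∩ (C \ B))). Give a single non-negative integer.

10

B Δ C = {3,4,5,7,8,9,10,14,16,17}
A Δ C = {8,9,10,11,12,13,14,16}
(A Δ C) Δ B = {4,6,10,11,12,13,16,17}
((A Δ C) Δ B)' = {3,5,7,8,9,14,15}
A \ ((A Δ C) Δ B)' = {6,11,12,13}
C \ B = {3,5,7,10,16}
(A \ ((A Δ C) Δ B)') ∩ (C \ B) = {}
B ∩ ((A \ ((A Δ C) Δ B)') ∩ (C \ B)) = {}
(B Δ C) \ (B ∩ ((A \ ((A Δ C) Δ B)') ∩ (C \ B))) = {3,4,5,7,8,9,10,14,16,17}
|(B Δ C) \ (B ∩ ((A \ ((A Δ C) Δ B)') ∩ (C \ B)))| = 10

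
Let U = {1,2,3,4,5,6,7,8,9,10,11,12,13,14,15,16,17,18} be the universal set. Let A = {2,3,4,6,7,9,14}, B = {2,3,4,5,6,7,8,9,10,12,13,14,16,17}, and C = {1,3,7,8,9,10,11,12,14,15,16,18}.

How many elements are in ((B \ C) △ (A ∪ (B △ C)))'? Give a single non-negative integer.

10

B \ C = {2,4,5,6,13,17}
B △ C = {1,2,4,5,6,11,13,15,17,18}
A ∪ (B △ C) = {1,2,3,4,5,6,7,9,11,13,14,15,17,18}
(B \ C) △ (A ∪ (B △ C)) = {1,3,7,9,11,14,15,18}
((B \ C) △ (A ∪ (B △ C)))' = {2,4,5,6,8,10,12,13,16,17}
|((B \ C) △ (A ∪ (B △ C)))'| = 10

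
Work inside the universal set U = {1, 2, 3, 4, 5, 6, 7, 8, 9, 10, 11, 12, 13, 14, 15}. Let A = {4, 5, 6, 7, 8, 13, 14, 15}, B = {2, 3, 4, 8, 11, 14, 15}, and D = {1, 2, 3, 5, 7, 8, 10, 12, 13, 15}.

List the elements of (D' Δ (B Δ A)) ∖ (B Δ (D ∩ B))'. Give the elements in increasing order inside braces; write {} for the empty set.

{4, 14}

D' = {4, 6, 9, 11, 14}
B Δ A = {2, 3, 5, 6, 7, 11, 13}
D' Δ (B Δ A) = {2, 3, 4, 5, 7, 9, 13, 14}
D ∩ B = {2, 3, 8, 15}
B Δ (D ∩ B) = {4, 11, 14}
(B Δ (D ∩ B))' = {1, 2, 3, 5, 6, 7, 8, 9, 10, 12, 13, 15}
(D' Δ (B Δ A)) ∖ (B Δ (D ∩ B))' = {4, 14}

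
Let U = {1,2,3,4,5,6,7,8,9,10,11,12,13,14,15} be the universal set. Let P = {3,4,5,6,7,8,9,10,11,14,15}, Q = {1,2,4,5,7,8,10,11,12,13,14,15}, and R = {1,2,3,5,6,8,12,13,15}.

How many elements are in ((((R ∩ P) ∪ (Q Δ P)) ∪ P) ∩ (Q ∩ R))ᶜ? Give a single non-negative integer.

R ∩ P = {3,5,6,8,15}
Q Δ P = {1,2,3,6,9,12,13}
(R ∩ P) ∪ (Q Δ P) = {1,2,3,5,6,8,9,12,13,15}
((R ∩ P) ∪ (Q Δ P)) ∪ P = {1,2,3,4,5,6,7,8,9,10,11,12,13,14,15}
Q ∩ R = {1,2,5,8,12,13,15}
(((R ∩ P) ∪ (Q Δ P)) ∪ P) ∩ (Q ∩ R) = {1,2,5,8,12,13,15}
((((R ∩ P) ∪ (Q Δ P)) ∪ P) ∩ (Q ∩ R))ᶜ = {3,4,6,7,9,10,11,14}
|((((R ∩ P) ∪ (Q Δ P)) ∪ P) ∩ (Q ∩ R))ᶜ| = 8

8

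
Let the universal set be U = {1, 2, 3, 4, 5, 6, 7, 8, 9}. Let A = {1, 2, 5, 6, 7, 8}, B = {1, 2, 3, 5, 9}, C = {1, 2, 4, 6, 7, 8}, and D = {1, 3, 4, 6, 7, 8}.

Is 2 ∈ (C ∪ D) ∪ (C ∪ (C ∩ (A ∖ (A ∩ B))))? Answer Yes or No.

2 ∈ C and 2 ∉ D, so 2 ∈ C ∪ D
2 ∈ A and 2 ∈ B, so 2 ∈ A ∩ B
2 ∈ A and 2 ∈ (A ∩ B), so 2 ∉ A ∖ (A ∩ B)
2 ∈ C and 2 ∉ (A ∖ (A ∩ B)), so 2 ∉ C ∩ (A ∖ (A ∩ B))
2 ∈ C and 2 ∉ (C ∩ (A ∖ (A ∩ B))), so 2 ∈ C ∪ (C ∩ (A ∖ (A ∩ B)))
2 ∈ (C ∪ D) and 2 ∈ (C ∪ (C ∩ (A ∖ (A ∩ B)))), so 2 ∈ (C ∪ D) ∪ (C ∪ (C ∩ (A ∖ (A ∩ B))))

Yes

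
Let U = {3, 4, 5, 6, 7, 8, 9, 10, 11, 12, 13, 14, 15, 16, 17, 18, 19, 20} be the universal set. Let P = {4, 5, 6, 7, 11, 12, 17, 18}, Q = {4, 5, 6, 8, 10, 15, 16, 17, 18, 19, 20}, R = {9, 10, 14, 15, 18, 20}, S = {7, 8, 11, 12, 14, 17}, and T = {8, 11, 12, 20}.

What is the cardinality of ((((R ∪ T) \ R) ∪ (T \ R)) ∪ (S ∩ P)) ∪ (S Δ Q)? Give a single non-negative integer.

R ∪ T = {8, 9, 10, 11, 12, 14, 15, 18, 20}
(R ∪ T) \ R = {8, 11, 12}
T \ R = {8, 11, 12}
((R ∪ T) \ R) ∪ (T \ R) = {8, 11, 12}
S ∩ P = {7, 11, 12, 17}
(((R ∪ T) \ R) ∪ (T \ R)) ∪ (S ∩ P) = {7, 8, 11, 12, 17}
S Δ Q = {4, 5, 6, 7, 10, 11, 12, 14, 15, 16, 18, 19, 20}
((((R ∪ T) \ R) ∪ (T \ R)) ∪ (S ∩ P)) ∪ (S Δ Q) = {4, 5, 6, 7, 8, 10, 11, 12, 14, 15, 16, 17, 18, 19, 20}
|((((R ∪ T) \ R) ∪ (T \ R)) ∪ (S ∩ P)) ∪ (S Δ Q)| = 15

15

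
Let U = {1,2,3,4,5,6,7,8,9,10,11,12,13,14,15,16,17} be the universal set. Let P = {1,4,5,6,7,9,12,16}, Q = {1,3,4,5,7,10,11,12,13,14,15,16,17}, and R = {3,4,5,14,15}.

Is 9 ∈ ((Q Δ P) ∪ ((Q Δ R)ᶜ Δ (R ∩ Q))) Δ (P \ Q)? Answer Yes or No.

9 ∉ Q and 9 ∈ P, so 9 ∈ Q Δ P
9 ∉ Q and 9 ∉ R, so 9 ∉ Q Δ R
9 ∈ (Q Δ R)ᶜ since 9 ∉ (Q Δ R)
9 ∉ R and 9 ∉ Q, so 9 ∉ R ∩ Q
9 ∈ (Q Δ R)ᶜ and 9 ∉ (R ∩ Q), so 9 ∈ (Q Δ R)ᶜ Δ (R ∩ Q)
9 ∈ (Q Δ P) and 9 ∈ ((Q Δ R)ᶜ Δ (R ∩ Q)), so 9 ∈ (Q Δ P) ∪ ((Q Δ R)ᶜ Δ (R ∩ Q))
9 ∈ P and 9 ∉ Q, so 9 ∈ P \ Q
9 ∈ ((Q Δ P) ∪ ((Q Δ R)ᶜ Δ (R ∩ Q))) and 9 ∈ (P \ Q), so 9 ∉ ((Q Δ P) ∪ ((Q Δ R)ᶜ Δ (R ∩ Q))) Δ (P \ Q)

No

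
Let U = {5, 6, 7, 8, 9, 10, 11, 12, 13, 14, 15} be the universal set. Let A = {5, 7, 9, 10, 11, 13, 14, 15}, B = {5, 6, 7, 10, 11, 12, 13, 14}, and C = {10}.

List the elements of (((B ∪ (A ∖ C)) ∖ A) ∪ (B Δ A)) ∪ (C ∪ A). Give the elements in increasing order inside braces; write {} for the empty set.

A ∖ C = {5, 7, 9, 11, 13, 14, 15}
B ∪ (A ∖ C) = {5, 6, 7, 9, 10, 11, 12, 13, 14, 15}
(B ∪ (A ∖ C)) ∖ A = {6, 12}
B Δ A = {6, 9, 12, 15}
((B ∪ (A ∖ C)) ∖ A) ∪ (B Δ A) = {6, 9, 12, 15}
C ∪ A = {5, 7, 9, 10, 11, 13, 14, 15}
(((B ∪ (A ∖ C)) ∖ A) ∪ (B Δ A)) ∪ (C ∪ A) = {5, 6, 7, 9, 10, 11, 12, 13, 14, 15}

{5, 6, 7, 9, 10, 11, 12, 13, 14, 15}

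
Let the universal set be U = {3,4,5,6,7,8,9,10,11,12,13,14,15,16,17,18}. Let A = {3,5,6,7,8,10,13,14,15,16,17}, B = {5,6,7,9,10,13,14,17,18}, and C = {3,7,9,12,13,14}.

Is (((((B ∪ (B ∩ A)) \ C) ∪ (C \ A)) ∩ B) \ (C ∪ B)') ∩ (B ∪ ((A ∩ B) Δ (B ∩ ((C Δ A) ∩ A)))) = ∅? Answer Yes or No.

B ∩ A = {5,6,7,10,13,14,17}
B ∪ (B ∩ A) = {5,6,7,9,10,13,14,17,18}
(B ∪ (B ∩ A)) \ C = {5,6,10,17,18}
C \ A = {9,12}
((B ∪ (B ∩ A)) \ C) ∪ (C \ A) = {5,6,9,10,12,17,18}
(((B ∪ (B ∩ A)) \ C) ∪ (C \ A)) ∩ B = {5,6,9,10,17,18}
C ∪ B = {3,5,6,7,9,10,12,13,14,17,18}
(C ∪ B)' = {4,8,11,15,16}
((((B ∪ (B ∩ A)) \ C) ∪ (C \ A)) ∩ B) \ (C ∪ B)' = {5,6,9,10,17,18}
A ∩ B = {5,6,7,10,13,14,17}
C Δ A = {5,6,8,9,10,12,15,16,17}
(C Δ A) ∩ A = {5,6,8,10,15,16,17}
B ∩ ((C Δ A) ∩ A) = {5,6,10,17}
(A ∩ B) Δ (B ∩ ((C Δ A) ∩ A)) = {7,13,14}
B ∪ ((A ∩ B) Δ (B ∩ ((C Δ A) ∩ A))) = {5,6,7,9,10,13,14,17,18}
5 lies in both, so they are not disjoint.

No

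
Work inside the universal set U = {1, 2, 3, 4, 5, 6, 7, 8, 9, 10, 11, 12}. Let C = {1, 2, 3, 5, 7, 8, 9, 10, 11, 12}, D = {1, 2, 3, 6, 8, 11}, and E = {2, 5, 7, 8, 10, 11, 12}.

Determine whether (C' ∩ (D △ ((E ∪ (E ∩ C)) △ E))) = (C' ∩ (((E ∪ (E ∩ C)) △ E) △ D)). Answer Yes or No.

Yes

C' = {4, 6}
E ∩ C = {2, 5, 7, 8, 10, 11, 12}
E ∪ (E ∩ C) = {2, 5, 7, 8, 10, 11, 12}
(E ∪ (E ∩ C)) △ E = {}
D △ ((E ∪ (E ∩ C)) △ E) = {1, 2, 3, 6, 8, 11}
C' ∩ (D △ ((E ∪ (E ∩ C)) △ E)) = {6}
((E ∪ (E ∩ C)) △ E) △ D = {1, 2, 3, 6, 8, 11}
C' ∩ (((E ∪ (E ∩ C)) △ E) △ D) = {6}
Both equal {6}, so C' ∩ (D △ ((E ∪ (E ∩ C)) △ E)) = C' ∩ (((E ∪ (E ∩ C)) △ E) △ D).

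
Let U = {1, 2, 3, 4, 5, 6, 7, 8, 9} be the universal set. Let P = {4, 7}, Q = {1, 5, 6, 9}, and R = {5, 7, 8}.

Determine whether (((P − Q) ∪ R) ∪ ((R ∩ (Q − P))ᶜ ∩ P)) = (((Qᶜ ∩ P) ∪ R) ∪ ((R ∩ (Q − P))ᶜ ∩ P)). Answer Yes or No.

P − Q = {4, 7}
(P − Q) ∪ R = {4, 5, 7, 8}
Q − P = {1, 5, 6, 9}
R ∩ (Q − P) = {5}
(R ∩ (Q − P))ᶜ = {1, 2, 3, 4, 6, 7, 8, 9}
(R ∩ (Q − P))ᶜ ∩ P = {4, 7}
((P − Q) ∪ R) ∪ ((R ∩ (Q − P))ᶜ ∩ P) = {4, 5, 7, 8}
Qᶜ = {2, 3, 4, 7, 8}
Qᶜ ∩ P = {4, 7}
(Qᶜ ∩ P) ∪ R = {4, 5, 7, 8}
((Qᶜ ∩ P) ∪ R) ∪ ((R ∩ (Q − P))ᶜ ∩ P) = {4, 5, 7, 8}
Both equal {4, 5, 7, 8}, so ((P − Q) ∪ R) ∪ ((R ∩ (Q − P))ᶜ ∩ P) = ((Qᶜ ∩ P) ∪ R) ∪ ((R ∩ (Q − P))ᶜ ∩ P).

Yes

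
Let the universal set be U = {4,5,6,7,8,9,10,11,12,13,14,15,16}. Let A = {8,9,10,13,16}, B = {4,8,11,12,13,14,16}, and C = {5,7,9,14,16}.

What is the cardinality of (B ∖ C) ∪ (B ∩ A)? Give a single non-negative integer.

B ∖ C = {4,8,11,12,13}
B ∩ A = {8,13,16}
(B ∖ C) ∪ (B ∩ A) = {4,8,11,12,13,16}
|(B ∖ C) ∪ (B ∩ A)| = 6

6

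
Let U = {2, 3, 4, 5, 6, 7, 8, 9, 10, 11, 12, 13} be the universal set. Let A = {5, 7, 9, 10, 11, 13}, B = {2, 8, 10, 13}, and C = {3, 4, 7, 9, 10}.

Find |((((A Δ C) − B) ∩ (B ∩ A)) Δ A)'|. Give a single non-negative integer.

A Δ C = {3, 4, 5, 11, 13}
(A Δ C) − B = {3, 4, 5, 11}
B ∩ A = {10, 13}
((A Δ C) − B) ∩ (B ∩ A) = {}
(((A Δ C) − B) ∩ (B ∩ A)) Δ A = {5, 7, 9, 10, 11, 13}
((((A Δ C) − B) ∩ (B ∩ A)) Δ A)' = {2, 3, 4, 6, 8, 12}
|((((A Δ C) − B) ∩ (B ∩ A)) Δ A)'| = 6

6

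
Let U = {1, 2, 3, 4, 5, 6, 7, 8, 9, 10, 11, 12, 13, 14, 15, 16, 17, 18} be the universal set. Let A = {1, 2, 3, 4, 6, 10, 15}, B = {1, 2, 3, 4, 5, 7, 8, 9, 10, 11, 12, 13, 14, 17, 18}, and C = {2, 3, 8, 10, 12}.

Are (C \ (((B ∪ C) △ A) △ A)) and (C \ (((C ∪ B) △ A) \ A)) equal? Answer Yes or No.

B ∪ C = {1, 2, 3, 4, 5, 7, 8, 9, 10, 11, 12, 13, 14, 17, 18}
(B ∪ C) △ A = {5, 6, 7, 8, 9, 11, 12, 13, 14, 15, 17, 18}
((B ∪ C) △ A) △ A = {1, 2, 3, 4, 5, 7, 8, 9, 10, 11, 12, 13, 14, 17, 18}
C \ (((B ∪ C) △ A) △ A) = {}
C ∪ B = {1, 2, 3, 4, 5, 7, 8, 9, 10, 11, 12, 13, 14, 17, 18}
(C ∪ B) △ A = {5, 6, 7, 8, 9, 11, 12, 13, 14, 15, 17, 18}
((C ∪ B) △ A) \ A = {5, 7, 8, 9, 11, 12, 13, 14, 17, 18}
C \ (((C ∪ B) △ A) \ A) = {2, 3, 10}
2 ∈ C \ (((C ∪ B) △ A) \ A) but 2 ∉ C \ (((B ∪ C) △ A) △ A), so they differ.

No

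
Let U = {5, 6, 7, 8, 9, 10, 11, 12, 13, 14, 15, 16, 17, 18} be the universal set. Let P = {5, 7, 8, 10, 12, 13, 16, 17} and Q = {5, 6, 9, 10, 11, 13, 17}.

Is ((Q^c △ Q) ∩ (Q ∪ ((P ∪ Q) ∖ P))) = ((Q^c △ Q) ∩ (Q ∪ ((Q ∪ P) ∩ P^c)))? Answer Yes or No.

Q^c = {7, 8, 12, 14, 15, 16, 18}
Q^c △ Q = {5, 6, 7, 8, 9, 10, 11, 12, 13, 14, 15, 16, 17, 18}
P ∪ Q = {5, 6, 7, 8, 9, 10, 11, 12, 13, 16, 17}
(P ∪ Q) ∖ P = {6, 9, 11}
Q ∪ ((P ∪ Q) ∖ P) = {5, 6, 9, 10, 11, 13, 17}
(Q^c △ Q) ∩ (Q ∪ ((P ∪ Q) ∖ P)) = {5, 6, 9, 10, 11, 13, 17}
Q ∪ P = {5, 6, 7, 8, 9, 10, 11, 12, 13, 16, 17}
P^c = {6, 9, 11, 14, 15, 18}
(Q ∪ P) ∩ P^c = {6, 9, 11}
Q ∪ ((Q ∪ P) ∩ P^c) = {5, 6, 9, 10, 11, 13, 17}
(Q^c △ Q) ∩ (Q ∪ ((Q ∪ P) ∩ P^c)) = {5, 6, 9, 10, 11, 13, 17}
Both equal {5, 6, 9, 10, 11, 13, 17}, so (Q^c △ Q) ∩ (Q ∪ ((P ∪ Q) ∖ P)) = (Q^c △ Q) ∩ (Q ∪ ((Q ∪ P) ∩ P^c)).

Yes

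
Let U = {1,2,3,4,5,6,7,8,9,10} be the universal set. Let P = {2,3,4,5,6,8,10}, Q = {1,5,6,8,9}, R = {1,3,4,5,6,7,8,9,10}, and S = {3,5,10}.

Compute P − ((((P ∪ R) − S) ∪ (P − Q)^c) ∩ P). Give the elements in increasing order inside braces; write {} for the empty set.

{3,10}

P ∪ R = {1,2,3,4,5,6,7,8,9,10}
(P ∪ R) − S = {1,2,4,6,7,8,9}
P − Q = {2,3,4,10}
(P − Q)^c = {1,5,6,7,8,9}
((P ∪ R) − S) ∪ (P − Q)^c = {1,2,4,5,6,7,8,9}
(((P ∪ R) − S) ∪ (P − Q)^c) ∩ P = {2,4,5,6,8}
P − ((((P ∪ R) − S) ∪ (P − Q)^c) ∩ P) = {3,10}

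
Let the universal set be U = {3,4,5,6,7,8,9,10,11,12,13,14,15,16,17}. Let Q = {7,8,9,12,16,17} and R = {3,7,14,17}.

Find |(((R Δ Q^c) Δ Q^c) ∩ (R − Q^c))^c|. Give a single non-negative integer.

13

Q^c = {3,4,5,6,10,11,13,14,15}
R Δ Q^c = {4,5,6,7,10,11,13,15,17}
(R Δ Q^c) Δ Q^c = {3,7,14,17}
R − Q^c = {7,17}
((R Δ Q^c) Δ Q^c) ∩ (R − Q^c) = {7,17}
(((R Δ Q^c) Δ Q^c) ∩ (R − Q^c))^c = {3,4,5,6,8,9,10,11,12,13,14,15,16}
|(((R Δ Q^c) Δ Q^c) ∩ (R − Q^c))^c| = 13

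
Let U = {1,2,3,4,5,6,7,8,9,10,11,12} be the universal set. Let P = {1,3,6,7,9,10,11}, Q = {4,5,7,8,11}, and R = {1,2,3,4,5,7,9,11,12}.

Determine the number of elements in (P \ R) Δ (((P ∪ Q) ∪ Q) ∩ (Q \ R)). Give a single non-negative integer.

3

P \ R = {6,10}
P ∪ Q = {1,3,4,5,6,7,8,9,10,11}
(P ∪ Q) ∪ Q = {1,3,4,5,6,7,8,9,10,11}
Q \ R = {8}
((P ∪ Q) ∪ Q) ∩ (Q \ R) = {8}
(P \ R) Δ (((P ∪ Q) ∪ Q) ∩ (Q \ R)) = {6,8,10}
|(P \ R) Δ (((P ∪ Q) ∪ Q) ∩ (Q \ R))| = 3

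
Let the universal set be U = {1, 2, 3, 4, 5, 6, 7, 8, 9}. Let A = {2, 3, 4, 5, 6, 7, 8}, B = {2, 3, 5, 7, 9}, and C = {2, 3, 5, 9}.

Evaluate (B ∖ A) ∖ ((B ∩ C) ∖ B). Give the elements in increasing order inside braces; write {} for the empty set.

{9}

B ∖ A = {9}
B ∩ C = {2, 3, 5, 9}
(B ∩ C) ∖ B = {}
(B ∖ A) ∖ ((B ∩ C) ∖ B) = {9}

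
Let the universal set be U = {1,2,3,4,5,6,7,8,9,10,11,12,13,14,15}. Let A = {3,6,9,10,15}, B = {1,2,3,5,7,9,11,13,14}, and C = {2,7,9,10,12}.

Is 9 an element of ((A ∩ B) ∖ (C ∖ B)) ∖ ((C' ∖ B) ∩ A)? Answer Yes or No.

Yes

9 ∈ A and 9 ∈ B, so 9 ∈ A ∩ B
9 ∈ C and 9 ∈ B, so 9 ∉ C ∖ B
9 ∈ (A ∩ B) and 9 ∉ (C ∖ B), so 9 ∈ (A ∩ B) ∖ (C ∖ B)
9 ∈ C, so 9 ∉ C'
9 ∉ C' and 9 ∈ B, so 9 ∉ C' ∖ B
9 ∉ (C' ∖ B) and 9 ∈ A, so 9 ∉ (C' ∖ B) ∩ A
9 ∈ ((A ∩ B) ∖ (C ∖ B)) and 9 ∉ ((C' ∖ B) ∩ A), so 9 ∈ ((A ∩ B) ∖ (C ∖ B)) ∖ ((C' ∖ B) ∩ A)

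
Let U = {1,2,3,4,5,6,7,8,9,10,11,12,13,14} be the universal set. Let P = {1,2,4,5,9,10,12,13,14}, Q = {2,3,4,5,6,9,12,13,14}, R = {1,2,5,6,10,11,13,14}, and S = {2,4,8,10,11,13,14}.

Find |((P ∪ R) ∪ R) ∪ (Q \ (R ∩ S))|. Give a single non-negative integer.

12

P ∪ R = {1,2,4,5,6,9,10,11,12,13,14}
(P ∪ R) ∪ R = {1,2,4,5,6,9,10,11,12,13,14}
R ∩ S = {2,10,11,13,14}
Q \ (R ∩ S) = {3,4,5,6,9,12}
((P ∪ R) ∪ R) ∪ (Q \ (R ∩ S)) = {1,2,3,4,5,6,9,10,11,12,13,14}
|((P ∪ R) ∪ R) ∪ (Q \ (R ∩ S))| = 12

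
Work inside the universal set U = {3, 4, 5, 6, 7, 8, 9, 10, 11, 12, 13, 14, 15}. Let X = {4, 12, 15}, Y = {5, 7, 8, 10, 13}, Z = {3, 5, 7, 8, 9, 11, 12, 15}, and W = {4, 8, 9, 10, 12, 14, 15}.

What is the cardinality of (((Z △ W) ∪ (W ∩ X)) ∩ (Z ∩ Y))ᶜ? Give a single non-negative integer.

11

Z △ W = {3, 4, 5, 7, 10, 11, 14}
W ∩ X = {4, 12, 15}
(Z △ W) ∪ (W ∩ X) = {3, 4, 5, 7, 10, 11, 12, 14, 15}
Z ∩ Y = {5, 7, 8}
((Z △ W) ∪ (W ∩ X)) ∩ (Z ∩ Y) = {5, 7}
(((Z △ W) ∪ (W ∩ X)) ∩ (Z ∩ Y))ᶜ = {3, 4, 6, 8, 9, 10, 11, 12, 13, 14, 15}
|(((Z △ W) ∪ (W ∩ X)) ∩ (Z ∩ Y))ᶜ| = 11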